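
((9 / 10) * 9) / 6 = 27 / 20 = 1.35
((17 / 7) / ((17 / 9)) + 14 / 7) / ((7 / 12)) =276 / 49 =5.63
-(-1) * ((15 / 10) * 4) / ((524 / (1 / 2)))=3 / 524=0.01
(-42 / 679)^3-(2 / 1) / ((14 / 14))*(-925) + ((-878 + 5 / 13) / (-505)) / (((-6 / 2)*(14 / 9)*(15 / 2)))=387951999046093 / 209709438575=1849.95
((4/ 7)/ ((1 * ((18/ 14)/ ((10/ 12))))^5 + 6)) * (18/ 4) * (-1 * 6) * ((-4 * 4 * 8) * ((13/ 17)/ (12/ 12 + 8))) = 24970400000/ 2193839443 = 11.38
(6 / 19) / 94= 0.00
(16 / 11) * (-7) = -112 / 11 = -10.18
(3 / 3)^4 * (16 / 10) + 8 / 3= 64 / 15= 4.27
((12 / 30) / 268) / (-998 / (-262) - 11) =-131 / 631140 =-0.00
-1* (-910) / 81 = 910 / 81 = 11.23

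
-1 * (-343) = 343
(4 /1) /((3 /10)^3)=4000 /27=148.15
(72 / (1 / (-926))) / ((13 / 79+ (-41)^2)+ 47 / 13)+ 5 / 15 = -203686163 / 5190807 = -39.24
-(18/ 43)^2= -324/ 1849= -0.18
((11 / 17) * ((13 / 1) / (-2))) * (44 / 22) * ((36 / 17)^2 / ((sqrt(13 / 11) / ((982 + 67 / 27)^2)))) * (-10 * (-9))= -3026750015.45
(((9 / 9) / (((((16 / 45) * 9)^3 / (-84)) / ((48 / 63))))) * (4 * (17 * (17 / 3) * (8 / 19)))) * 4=-72250 / 57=-1267.54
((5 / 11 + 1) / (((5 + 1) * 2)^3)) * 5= 5 / 1188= 0.00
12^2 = 144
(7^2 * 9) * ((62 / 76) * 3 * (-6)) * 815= -100276785 / 19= -5277725.53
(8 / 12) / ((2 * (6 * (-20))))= -1 / 360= -0.00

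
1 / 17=0.06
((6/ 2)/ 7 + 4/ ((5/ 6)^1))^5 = 205236901143/ 52521875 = 3907.65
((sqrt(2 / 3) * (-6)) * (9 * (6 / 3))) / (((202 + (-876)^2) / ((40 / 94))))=-360 * sqrt(6) / 18038083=-0.00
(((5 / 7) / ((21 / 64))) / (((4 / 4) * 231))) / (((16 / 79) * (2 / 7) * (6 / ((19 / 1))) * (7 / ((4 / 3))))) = 30020 / 305613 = 0.10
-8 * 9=-72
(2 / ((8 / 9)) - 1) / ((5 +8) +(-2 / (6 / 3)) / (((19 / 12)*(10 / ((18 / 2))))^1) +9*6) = 475 / 25244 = 0.02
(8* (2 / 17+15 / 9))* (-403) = -293384 / 51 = -5752.63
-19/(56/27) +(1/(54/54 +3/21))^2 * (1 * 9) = -1017/448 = -2.27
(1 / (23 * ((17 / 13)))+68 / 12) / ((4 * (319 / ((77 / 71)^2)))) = 0.01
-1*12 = -12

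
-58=-58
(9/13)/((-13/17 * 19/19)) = -153/169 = -0.91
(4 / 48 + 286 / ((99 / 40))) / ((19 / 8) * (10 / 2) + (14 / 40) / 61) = 2539430 / 260901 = 9.73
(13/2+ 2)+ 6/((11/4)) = 10.68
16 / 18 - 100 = -892 / 9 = -99.11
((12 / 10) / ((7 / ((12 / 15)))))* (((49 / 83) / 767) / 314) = 84 / 249869425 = 0.00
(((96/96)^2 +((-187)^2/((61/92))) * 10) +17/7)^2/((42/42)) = 50715861532926976/182329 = 278155759823.87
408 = 408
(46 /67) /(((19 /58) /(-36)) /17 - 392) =-1632816 /932268217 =-0.00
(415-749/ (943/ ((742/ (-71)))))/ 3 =28341253/ 200859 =141.10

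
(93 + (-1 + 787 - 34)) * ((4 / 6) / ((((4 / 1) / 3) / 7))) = 5915 / 2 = 2957.50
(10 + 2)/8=3/2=1.50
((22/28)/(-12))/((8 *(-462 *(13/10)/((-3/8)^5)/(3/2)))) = -405/2671771648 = -0.00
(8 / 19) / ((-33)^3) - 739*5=-2522957093 / 682803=-3695.00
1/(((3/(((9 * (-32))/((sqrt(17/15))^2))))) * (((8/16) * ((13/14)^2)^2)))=-110638080/485537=-227.87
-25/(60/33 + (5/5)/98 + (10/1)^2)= -26950/109771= -0.25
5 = 5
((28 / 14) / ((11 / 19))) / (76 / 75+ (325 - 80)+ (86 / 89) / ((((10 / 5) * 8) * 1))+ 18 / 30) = 106800 / 7626113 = 0.01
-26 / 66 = -13 / 33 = -0.39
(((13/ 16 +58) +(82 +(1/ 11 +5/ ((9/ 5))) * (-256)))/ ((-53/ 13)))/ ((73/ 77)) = 85559747/ 557136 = 153.57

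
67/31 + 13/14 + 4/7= 227/62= 3.66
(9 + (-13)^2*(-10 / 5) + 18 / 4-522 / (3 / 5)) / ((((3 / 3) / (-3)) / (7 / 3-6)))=-26279 / 2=-13139.50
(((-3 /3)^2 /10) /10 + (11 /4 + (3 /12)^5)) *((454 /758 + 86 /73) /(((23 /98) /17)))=578940225409 /1629032960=355.39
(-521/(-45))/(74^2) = 521/246420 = 0.00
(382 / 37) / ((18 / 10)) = 1910 / 333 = 5.74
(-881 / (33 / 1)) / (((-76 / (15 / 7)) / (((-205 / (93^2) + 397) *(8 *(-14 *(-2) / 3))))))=120994707520 / 5422923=22311.71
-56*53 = -2968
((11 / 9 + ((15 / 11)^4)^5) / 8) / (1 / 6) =750032826753985987779209 / 2018249984797680027603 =371.63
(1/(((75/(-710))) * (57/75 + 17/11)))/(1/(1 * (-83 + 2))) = 105435/317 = 332.60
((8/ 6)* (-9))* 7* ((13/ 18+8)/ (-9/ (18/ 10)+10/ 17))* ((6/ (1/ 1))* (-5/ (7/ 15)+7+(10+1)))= 181492/ 25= 7259.68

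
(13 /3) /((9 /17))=221 /27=8.19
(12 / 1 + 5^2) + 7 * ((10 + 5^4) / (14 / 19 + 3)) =87082 / 71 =1226.51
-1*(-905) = 905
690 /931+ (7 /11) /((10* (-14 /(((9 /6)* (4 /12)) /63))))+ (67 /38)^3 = 1035169369 /166365045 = 6.22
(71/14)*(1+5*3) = 568/7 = 81.14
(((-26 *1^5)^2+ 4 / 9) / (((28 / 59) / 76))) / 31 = 6824648 / 1953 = 3494.44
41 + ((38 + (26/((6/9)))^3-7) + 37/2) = 118819/2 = 59409.50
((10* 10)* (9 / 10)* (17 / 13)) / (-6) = -255 / 13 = -19.62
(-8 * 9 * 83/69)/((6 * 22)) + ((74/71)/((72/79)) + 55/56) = 13304807/9053352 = 1.47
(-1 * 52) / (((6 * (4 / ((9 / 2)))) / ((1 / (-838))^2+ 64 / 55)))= -11.35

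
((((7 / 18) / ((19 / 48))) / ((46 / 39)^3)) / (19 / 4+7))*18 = 9965592 / 10865131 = 0.92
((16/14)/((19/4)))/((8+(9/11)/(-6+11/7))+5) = 5456/290605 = 0.02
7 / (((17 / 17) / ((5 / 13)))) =35 / 13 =2.69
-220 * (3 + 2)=-1100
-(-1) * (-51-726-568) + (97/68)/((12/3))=-365743/272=-1344.64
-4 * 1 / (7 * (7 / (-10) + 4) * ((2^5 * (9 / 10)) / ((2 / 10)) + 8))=-5 / 4389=-0.00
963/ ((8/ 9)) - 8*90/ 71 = 609597/ 568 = 1073.23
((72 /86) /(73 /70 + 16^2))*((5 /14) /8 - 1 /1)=-4815 /1547398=-0.00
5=5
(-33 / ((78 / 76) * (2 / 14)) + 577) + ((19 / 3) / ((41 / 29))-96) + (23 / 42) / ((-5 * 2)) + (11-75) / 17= 325486159 / 1268540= 256.58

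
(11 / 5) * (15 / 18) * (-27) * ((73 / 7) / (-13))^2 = -527571 / 16562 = -31.85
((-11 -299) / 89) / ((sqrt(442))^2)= -155 / 19669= -0.01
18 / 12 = 3 / 2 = 1.50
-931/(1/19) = -17689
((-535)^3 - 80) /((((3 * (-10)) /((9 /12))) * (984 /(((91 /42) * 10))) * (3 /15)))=1105942175 /2624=421471.87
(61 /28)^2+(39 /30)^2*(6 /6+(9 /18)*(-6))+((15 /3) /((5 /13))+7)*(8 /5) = 653977 /19600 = 33.37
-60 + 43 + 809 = 792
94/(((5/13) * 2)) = 611/5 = 122.20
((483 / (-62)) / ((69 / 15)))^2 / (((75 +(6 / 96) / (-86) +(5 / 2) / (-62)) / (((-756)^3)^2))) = 708056336524718606745600 / 99120919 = 7143359279434431.06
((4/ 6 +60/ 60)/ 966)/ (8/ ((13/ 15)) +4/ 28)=65/ 353142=0.00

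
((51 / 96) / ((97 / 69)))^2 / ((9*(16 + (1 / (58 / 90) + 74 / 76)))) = 84237431 / 98347384320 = 0.00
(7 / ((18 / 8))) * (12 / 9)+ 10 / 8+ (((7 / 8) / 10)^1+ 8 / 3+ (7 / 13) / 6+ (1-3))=175277 / 28080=6.24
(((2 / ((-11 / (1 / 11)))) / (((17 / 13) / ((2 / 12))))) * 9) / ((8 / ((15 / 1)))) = -585 / 16456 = -0.04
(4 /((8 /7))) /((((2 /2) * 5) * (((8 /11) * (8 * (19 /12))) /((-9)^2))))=18711 /3040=6.15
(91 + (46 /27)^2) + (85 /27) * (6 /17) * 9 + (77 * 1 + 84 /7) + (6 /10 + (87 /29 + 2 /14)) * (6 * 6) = 327.65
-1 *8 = -8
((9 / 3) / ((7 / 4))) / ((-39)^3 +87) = -1 / 34552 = -0.00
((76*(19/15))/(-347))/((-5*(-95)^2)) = 4/650625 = 0.00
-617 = -617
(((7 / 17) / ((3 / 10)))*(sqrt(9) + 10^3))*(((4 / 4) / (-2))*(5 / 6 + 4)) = -59885 / 18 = -3326.94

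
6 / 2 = 3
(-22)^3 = -10648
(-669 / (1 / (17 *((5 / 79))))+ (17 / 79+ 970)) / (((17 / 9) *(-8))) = -16.57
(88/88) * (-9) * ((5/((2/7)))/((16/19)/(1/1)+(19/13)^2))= -1011465/19126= -52.88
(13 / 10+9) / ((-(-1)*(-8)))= -103 / 80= -1.29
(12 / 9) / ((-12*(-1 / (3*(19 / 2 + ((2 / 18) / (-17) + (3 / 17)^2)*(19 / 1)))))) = 51851 / 15606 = 3.32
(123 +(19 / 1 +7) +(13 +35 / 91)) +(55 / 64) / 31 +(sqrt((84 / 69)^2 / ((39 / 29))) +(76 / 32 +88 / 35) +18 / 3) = 28 * sqrt(1131) / 897 +156442841 / 902720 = 174.35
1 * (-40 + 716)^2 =456976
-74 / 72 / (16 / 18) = -37 / 32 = -1.16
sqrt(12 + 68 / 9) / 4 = sqrt(11) / 3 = 1.11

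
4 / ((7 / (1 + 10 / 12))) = 22 / 21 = 1.05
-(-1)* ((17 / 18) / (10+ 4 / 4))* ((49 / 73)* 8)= 3332 / 7227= 0.46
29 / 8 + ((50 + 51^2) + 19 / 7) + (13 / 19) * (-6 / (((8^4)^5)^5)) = 359970865800744560668136234713741968560023199966663196779679951985538867273909754568330836967151 / 135462892426243324736851638279223647709922648178784760667303339882066356434261890961195925504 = 2657.34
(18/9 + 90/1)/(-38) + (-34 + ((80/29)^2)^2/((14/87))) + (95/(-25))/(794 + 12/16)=16677100353168/51559199615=323.46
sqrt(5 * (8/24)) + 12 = sqrt(15)/3 + 12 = 13.29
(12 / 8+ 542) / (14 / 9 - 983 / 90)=-16305 / 281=-58.02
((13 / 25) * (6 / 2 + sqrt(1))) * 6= 12.48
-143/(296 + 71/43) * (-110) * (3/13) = 156090/12799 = 12.20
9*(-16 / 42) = -24 / 7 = -3.43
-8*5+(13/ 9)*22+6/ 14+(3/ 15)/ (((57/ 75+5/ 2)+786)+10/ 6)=-58249859/ 7474257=-7.79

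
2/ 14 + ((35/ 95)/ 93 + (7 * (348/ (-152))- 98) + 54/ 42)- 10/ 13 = -113.36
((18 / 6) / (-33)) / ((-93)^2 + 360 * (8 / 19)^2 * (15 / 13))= -4693 / 450288927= -0.00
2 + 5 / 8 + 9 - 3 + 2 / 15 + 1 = 1171 / 120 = 9.76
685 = 685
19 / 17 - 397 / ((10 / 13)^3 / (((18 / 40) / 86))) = -100767977 / 29240000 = -3.45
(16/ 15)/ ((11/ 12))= 64/ 55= 1.16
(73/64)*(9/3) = 219/64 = 3.42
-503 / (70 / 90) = -4527 / 7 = -646.71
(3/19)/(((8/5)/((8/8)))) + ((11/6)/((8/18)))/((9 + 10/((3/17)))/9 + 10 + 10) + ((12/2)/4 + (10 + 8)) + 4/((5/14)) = 393991/12730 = 30.95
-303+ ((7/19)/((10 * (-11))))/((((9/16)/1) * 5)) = -14248631/47025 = -303.00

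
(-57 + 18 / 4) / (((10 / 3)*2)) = -63 / 8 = -7.88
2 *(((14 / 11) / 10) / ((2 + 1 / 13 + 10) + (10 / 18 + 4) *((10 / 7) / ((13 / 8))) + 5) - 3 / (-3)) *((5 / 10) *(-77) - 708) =-1426356959 / 949630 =-1502.01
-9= -9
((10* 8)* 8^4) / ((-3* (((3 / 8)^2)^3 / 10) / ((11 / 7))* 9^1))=-68579325.53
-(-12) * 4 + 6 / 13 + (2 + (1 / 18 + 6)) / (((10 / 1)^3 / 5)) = 453977 / 9360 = 48.50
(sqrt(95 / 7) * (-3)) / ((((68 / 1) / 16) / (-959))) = 1644 * sqrt(665) / 17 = 2493.81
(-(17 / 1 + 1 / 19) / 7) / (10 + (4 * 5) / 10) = -27 / 133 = -0.20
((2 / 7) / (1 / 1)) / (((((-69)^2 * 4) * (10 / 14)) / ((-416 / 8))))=-26 / 23805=-0.00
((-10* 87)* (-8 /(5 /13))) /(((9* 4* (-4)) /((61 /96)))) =-22997 /288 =-79.85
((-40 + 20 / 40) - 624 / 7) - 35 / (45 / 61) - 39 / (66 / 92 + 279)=-95235391 / 540414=-176.23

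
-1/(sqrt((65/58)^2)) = -58/65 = -0.89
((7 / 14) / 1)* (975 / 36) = 325 / 24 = 13.54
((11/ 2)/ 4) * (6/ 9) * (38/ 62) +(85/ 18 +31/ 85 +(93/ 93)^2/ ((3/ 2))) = 599081/ 94860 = 6.32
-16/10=-8/5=-1.60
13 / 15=0.87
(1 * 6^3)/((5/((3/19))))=648/95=6.82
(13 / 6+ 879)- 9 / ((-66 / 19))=29164 / 33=883.76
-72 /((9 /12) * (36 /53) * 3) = -424 /9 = -47.11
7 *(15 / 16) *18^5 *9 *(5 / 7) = 79716150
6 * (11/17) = 66/17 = 3.88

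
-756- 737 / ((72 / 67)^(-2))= -107676 / 67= -1607.10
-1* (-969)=969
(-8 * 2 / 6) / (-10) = 4 / 15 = 0.27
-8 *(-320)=2560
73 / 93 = 0.78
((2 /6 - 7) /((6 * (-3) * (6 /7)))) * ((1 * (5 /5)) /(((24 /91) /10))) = 15925 /972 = 16.38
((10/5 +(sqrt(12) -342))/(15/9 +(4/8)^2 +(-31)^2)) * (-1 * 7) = 5712/2311 -168 * sqrt(3)/11555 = 2.45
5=5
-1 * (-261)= 261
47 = 47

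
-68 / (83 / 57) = -3876 / 83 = -46.70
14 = 14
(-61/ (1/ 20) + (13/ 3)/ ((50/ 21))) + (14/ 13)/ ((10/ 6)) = -791397/ 650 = -1217.53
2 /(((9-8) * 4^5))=1 /512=0.00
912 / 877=1.04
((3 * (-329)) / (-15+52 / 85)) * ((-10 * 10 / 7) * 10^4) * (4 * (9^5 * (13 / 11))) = -36800517780000000 / 13453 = -2735487830223.74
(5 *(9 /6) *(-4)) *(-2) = 60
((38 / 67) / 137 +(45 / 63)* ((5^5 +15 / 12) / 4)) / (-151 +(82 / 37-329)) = -1.17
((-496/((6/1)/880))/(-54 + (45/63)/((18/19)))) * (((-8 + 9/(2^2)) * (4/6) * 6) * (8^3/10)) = -10793975808/6709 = -1608879.98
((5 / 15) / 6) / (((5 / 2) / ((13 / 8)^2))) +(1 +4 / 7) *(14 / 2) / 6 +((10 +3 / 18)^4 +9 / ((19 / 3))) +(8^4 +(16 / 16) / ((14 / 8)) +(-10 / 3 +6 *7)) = 14822.07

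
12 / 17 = 0.71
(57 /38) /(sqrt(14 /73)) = 3 * sqrt(1022) /28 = 3.43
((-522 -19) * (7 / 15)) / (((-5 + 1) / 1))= 3787 / 60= 63.12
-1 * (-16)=16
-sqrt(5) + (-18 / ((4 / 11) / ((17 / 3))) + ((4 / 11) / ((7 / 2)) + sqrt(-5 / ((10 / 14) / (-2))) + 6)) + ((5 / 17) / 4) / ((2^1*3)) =-272.88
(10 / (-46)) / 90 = -1 / 414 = -0.00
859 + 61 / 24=20677 / 24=861.54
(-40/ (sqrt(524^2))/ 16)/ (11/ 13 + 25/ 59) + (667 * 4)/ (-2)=-1361687003/ 1020752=-1334.00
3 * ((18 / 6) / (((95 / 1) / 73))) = 657 / 95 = 6.92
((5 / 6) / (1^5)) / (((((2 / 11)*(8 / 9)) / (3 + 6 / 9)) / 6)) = 113.44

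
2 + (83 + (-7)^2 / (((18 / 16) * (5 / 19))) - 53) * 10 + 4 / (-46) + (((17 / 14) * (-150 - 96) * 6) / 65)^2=2717.33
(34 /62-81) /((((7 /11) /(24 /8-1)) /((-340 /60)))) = 932756 /651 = 1432.80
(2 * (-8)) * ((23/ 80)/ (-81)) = 23/ 405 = 0.06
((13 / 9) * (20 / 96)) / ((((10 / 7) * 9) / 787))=71617 / 3888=18.42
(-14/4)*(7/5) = -49/10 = -4.90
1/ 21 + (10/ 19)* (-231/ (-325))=0.42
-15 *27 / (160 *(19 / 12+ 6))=-243 / 728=-0.33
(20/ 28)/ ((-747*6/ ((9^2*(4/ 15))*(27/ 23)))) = -54/ 13363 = -0.00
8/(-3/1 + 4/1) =8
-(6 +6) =-12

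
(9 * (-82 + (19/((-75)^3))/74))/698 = -2559937519/2421187500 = -1.06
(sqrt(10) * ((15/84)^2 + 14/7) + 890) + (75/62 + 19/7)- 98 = 1593 * sqrt(10)/784 + 345431/434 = 802.35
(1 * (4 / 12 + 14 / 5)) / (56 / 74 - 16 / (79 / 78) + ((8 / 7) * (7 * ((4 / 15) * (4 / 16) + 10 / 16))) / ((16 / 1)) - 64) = -2198096 / 55206031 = -0.04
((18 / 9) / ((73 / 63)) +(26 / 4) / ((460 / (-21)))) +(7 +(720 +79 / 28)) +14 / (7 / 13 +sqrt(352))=9464*sqrt(22) / 59439 +20433078182813 / 27943462680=731.98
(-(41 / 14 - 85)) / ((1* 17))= 1149 / 238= 4.83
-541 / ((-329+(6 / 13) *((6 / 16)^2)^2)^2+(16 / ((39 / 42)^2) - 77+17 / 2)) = -383481020416 / 76685607433897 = -0.01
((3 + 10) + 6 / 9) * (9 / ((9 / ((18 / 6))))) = 41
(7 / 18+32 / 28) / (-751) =-193 / 94626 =-0.00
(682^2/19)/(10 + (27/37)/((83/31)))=1428395804/599393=2383.07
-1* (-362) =362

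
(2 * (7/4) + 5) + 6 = 29/2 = 14.50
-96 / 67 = -1.43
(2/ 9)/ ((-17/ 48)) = -32/ 51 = -0.63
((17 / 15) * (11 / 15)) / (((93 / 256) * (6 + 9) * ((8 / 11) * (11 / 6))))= 0.11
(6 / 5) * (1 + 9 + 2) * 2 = 144 / 5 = 28.80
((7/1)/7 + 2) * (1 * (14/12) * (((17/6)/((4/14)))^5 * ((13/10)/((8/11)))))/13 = 1837492318123/39813120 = 46152.93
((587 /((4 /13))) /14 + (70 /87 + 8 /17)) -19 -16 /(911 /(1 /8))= 8944222751 /75452664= 118.54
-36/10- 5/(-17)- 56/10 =-757/85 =-8.91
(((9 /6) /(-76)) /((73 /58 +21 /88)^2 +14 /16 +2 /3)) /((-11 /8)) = 5328576 /1404506201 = 0.00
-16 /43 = -0.37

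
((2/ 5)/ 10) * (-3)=-3/ 25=-0.12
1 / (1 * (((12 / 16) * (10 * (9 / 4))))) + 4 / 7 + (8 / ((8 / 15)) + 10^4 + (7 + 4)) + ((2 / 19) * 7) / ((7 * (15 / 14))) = 180029918 / 17955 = 10026.73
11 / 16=0.69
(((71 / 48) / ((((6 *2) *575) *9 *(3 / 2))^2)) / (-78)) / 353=-71 / 11467698437520000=-0.00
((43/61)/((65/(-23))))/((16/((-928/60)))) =28681/118950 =0.24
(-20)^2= 400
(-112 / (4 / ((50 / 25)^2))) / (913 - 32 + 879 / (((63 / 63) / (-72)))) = 112 / 62407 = 0.00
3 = 3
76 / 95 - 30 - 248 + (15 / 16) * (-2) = -11163 / 40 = -279.08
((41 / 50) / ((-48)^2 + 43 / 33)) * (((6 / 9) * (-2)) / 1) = -902 / 1901875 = -0.00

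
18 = 18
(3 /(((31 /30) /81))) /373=7290 /11563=0.63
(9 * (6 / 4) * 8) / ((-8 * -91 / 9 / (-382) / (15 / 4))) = -1912.62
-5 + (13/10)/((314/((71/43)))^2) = -9115134667/1823040040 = -5.00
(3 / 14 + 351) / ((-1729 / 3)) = -14751 / 24206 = -0.61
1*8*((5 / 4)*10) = 100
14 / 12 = 7 / 6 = 1.17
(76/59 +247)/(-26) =-14649/1534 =-9.55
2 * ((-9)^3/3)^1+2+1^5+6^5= 7293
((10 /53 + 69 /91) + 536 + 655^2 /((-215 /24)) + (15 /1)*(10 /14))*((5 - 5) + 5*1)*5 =-245463036250 /207389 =-1183587.54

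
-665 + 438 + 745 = 518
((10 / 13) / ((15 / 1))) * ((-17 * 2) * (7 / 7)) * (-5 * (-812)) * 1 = -276080 / 39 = -7078.97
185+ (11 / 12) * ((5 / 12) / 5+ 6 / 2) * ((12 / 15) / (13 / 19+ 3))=2338733 / 12600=185.61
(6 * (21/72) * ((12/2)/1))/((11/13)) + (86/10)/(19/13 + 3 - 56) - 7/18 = 3931159/331650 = 11.85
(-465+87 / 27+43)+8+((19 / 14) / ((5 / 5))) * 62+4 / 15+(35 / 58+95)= -4216073 / 18270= -230.76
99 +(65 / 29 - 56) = 1312 / 29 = 45.24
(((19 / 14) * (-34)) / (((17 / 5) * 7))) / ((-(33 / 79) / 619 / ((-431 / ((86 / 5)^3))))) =-250281430625 / 1028502552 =-243.35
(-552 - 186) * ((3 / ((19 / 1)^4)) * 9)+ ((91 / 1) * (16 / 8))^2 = 4316732878 / 130321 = 33123.85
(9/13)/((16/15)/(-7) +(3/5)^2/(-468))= -4.52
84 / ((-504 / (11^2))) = -121 / 6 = -20.17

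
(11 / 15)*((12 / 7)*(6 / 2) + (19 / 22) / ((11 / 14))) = 5287 / 1155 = 4.58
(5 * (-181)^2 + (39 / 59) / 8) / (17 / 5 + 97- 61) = 1962335 / 472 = 4157.49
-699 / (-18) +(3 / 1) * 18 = 557 / 6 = 92.83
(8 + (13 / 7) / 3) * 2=362 / 21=17.24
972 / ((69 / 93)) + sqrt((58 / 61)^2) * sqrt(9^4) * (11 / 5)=1479.52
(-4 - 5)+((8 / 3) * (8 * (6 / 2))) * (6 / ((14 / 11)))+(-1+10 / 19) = 38868 / 133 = 292.24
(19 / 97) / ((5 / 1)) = 0.04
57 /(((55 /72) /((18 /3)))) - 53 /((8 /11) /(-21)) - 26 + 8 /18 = 7732013 /3960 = 1952.53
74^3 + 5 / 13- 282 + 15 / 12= 21057069 / 52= 404943.63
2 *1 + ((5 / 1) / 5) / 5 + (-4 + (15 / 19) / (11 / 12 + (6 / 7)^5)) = -32444019 / 26427955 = -1.23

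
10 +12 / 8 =23 / 2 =11.50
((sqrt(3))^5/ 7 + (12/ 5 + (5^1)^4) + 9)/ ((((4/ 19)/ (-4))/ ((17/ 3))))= -1027786/ 15- 969 * sqrt(3)/ 7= -68758.83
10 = 10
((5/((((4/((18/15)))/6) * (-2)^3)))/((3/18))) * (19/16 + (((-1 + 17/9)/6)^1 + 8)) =-4033/64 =-63.02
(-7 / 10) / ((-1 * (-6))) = -7 / 60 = -0.12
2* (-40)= -80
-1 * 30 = -30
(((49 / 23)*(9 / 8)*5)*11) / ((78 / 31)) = 250635 / 4784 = 52.39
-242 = -242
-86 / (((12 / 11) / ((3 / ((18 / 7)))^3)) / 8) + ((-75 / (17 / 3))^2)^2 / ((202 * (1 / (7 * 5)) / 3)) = 10214399025103 / 683285301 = 14948.95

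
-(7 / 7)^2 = -1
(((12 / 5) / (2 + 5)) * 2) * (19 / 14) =228 / 245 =0.93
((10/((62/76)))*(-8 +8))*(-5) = 0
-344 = -344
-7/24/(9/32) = -28/27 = -1.04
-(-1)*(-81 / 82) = -81 / 82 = -0.99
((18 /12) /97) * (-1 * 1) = -0.02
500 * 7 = 3500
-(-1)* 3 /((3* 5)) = 1 /5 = 0.20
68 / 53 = 1.28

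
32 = 32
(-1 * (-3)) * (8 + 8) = 48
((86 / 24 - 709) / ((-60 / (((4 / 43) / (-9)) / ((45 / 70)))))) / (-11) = 11851 / 689634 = 0.02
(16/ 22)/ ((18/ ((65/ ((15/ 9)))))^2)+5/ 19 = 6917/ 1881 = 3.68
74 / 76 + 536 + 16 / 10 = 102329 / 190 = 538.57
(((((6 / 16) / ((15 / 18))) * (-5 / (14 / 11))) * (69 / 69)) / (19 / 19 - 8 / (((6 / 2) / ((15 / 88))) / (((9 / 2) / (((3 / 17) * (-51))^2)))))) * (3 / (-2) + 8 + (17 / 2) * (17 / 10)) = -4106619 / 108080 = -38.00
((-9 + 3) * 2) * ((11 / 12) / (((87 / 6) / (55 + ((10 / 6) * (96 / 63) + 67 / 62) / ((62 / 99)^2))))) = -1178714119 / 24190292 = -48.73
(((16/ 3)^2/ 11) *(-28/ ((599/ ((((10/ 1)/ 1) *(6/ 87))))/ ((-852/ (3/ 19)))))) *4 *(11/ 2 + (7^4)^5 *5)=14189643246784561638440960/ 19767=717845057256263552306.42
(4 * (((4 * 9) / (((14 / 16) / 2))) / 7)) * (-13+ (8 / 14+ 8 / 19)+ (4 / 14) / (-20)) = -18419328 / 32585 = -565.27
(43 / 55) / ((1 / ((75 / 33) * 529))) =113735 / 121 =939.96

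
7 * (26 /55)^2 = 4732 /3025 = 1.56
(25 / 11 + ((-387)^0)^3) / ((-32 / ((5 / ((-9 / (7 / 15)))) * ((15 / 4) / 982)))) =35 / 345664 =0.00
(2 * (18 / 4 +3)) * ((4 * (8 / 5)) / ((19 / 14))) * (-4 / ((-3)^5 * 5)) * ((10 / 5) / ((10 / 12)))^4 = 7.73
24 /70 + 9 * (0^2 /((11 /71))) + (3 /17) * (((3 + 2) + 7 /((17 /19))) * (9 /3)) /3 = 2.61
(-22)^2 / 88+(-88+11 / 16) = -1309 / 16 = -81.81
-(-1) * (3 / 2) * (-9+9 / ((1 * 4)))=-81 / 8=-10.12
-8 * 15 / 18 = -20 / 3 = -6.67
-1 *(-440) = 440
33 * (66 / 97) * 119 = 259182 / 97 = 2671.98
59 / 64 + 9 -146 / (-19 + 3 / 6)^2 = 831939 / 87616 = 9.50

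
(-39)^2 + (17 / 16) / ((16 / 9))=389529 / 256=1521.60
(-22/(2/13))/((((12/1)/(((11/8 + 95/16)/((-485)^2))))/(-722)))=2013297/7527200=0.27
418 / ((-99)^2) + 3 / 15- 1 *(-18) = 81271 / 4455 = 18.24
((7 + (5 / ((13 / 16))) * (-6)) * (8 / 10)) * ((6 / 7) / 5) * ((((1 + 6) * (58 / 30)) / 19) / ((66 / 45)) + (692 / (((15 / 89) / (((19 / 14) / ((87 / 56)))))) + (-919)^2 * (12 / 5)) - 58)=-344686410177628 / 41366325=-8332536.43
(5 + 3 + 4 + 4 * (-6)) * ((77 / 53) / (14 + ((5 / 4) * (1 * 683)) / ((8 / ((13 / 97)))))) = -2868096 / 4656103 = -0.62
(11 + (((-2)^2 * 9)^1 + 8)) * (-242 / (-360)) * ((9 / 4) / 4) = 1331 / 64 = 20.80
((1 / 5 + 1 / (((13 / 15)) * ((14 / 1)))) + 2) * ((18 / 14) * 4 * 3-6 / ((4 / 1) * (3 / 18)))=18693 / 1274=14.67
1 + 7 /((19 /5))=2.84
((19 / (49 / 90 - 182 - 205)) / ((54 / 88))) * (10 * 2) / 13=-167200 / 1356459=-0.12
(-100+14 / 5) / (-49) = 486 / 245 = 1.98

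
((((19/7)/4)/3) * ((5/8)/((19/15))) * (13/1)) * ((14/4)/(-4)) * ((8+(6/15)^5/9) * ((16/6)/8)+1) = -4022291/864000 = -4.66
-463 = -463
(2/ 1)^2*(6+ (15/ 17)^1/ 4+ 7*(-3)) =-1005/ 17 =-59.12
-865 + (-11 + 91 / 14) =-869.50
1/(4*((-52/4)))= -1/52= -0.02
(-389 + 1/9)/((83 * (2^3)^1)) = -875/1494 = -0.59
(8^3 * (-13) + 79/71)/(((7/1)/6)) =-2834982/497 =-5704.19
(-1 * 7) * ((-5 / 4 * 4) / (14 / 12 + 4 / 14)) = 1470 / 61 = 24.10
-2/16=-1/8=-0.12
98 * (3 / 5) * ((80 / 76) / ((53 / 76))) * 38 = 178752 / 53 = 3372.68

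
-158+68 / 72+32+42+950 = 15605 / 18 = 866.94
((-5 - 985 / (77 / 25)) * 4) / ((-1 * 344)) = 12505 / 3311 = 3.78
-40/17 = -2.35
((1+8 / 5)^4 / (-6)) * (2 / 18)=-28561 / 33750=-0.85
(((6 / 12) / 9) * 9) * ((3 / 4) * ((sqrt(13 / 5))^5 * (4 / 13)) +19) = 10.76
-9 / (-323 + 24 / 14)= 63 / 2249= 0.03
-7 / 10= -0.70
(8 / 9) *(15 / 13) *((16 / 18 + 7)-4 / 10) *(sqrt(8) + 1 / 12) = 674 / 1053 + 5392 *sqrt(2) / 351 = 22.36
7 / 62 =0.11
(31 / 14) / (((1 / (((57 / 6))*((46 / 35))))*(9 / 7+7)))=13547 / 4060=3.34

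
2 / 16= 1 / 8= 0.12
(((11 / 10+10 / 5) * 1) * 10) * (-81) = -2511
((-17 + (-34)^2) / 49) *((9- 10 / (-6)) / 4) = 9112 / 147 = 61.99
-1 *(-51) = 51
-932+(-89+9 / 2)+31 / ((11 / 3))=-22177 / 22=-1008.05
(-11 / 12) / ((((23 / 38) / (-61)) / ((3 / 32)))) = 12749 / 1472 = 8.66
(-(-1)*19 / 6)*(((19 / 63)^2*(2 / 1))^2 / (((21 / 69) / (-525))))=-180.76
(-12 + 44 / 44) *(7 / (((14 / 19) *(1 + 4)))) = -209 / 10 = -20.90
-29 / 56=-0.52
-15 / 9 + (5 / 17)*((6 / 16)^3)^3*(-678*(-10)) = -2351686445 / 1711276032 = -1.37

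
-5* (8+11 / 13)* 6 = -3450 / 13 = -265.38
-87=-87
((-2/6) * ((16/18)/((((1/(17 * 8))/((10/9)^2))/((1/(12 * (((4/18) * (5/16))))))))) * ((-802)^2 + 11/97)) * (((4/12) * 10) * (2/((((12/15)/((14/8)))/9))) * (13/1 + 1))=-184787682016000/2619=-70556579616.65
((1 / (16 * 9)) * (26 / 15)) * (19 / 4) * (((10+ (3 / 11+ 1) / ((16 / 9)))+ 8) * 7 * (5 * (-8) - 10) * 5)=-2636725 / 1408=-1872.67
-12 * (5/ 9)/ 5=-4/ 3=-1.33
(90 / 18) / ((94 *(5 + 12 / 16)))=10 / 1081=0.01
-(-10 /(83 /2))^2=-400 /6889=-0.06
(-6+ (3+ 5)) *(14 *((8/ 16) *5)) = 70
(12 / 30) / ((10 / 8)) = 8 / 25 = 0.32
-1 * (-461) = 461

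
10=10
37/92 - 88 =-8059/92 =-87.60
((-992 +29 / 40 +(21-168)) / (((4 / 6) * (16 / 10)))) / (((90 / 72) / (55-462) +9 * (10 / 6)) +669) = -55593351 / 35633504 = -1.56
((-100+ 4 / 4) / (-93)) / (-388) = -33 / 12028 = -0.00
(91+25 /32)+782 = 27961 /32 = 873.78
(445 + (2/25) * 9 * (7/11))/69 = 122501/18975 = 6.46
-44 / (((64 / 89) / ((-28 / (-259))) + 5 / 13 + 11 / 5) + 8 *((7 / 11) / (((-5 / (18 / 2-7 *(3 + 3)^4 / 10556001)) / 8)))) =18244549037 / 26564805534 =0.69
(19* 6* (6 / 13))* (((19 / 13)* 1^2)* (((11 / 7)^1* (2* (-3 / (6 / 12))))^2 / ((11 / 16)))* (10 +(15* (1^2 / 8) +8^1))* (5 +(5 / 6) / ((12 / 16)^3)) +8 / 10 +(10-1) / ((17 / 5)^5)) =324170460084129324 / 58789179085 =5514117.82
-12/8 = -3/2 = -1.50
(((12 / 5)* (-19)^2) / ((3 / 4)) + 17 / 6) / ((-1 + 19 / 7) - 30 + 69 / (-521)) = -40.75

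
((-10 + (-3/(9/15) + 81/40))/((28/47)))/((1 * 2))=-24393/2240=-10.89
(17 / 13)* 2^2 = 68 / 13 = 5.23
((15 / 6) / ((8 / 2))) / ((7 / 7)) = 5 / 8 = 0.62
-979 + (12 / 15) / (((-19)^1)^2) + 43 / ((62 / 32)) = -53537981 / 55955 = -956.80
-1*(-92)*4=368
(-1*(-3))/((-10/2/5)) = -3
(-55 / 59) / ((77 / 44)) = -220 / 413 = -0.53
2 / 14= 1 / 7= 0.14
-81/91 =-0.89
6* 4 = 24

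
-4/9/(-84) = 1/189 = 0.01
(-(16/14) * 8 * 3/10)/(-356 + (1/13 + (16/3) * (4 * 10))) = 3744/194635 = 0.02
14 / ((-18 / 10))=-70 / 9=-7.78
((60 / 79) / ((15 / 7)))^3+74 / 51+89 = 90.50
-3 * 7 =-21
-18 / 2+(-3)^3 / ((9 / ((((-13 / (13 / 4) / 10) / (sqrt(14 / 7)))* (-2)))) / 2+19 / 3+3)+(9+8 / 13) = -0.95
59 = 59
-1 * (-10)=10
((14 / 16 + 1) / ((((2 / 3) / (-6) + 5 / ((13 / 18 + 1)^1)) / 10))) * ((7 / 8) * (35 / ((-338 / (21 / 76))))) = -107659125 / 640350464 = -0.17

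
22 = 22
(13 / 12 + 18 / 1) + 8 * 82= 8101 / 12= 675.08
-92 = -92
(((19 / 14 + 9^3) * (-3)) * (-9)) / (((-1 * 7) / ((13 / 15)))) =-239265 / 98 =-2441.48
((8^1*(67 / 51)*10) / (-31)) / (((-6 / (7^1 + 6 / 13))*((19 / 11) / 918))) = 17157360 / 7657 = 2240.74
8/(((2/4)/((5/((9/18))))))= 160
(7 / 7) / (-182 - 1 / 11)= -11 / 2003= -0.01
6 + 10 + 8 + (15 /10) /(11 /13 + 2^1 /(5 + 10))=9753 /382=25.53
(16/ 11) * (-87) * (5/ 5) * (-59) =82128/ 11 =7466.18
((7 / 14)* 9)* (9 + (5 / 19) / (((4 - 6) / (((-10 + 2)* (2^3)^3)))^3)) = 386547058179 / 38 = 10172291004.71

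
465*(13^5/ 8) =172651245/ 8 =21581405.62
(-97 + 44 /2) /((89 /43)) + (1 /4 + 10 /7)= -86117 /2492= -34.56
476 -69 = 407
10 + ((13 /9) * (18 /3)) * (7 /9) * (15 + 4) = 3728 /27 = 138.07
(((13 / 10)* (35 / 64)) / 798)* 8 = 13 / 1824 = 0.01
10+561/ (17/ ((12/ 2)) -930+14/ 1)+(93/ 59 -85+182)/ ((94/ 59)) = 18349860/ 257513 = 71.26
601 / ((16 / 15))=9015 / 16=563.44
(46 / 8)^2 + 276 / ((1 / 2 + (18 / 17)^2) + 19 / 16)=9096569 / 69264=131.33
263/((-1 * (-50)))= 263/50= 5.26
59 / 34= 1.74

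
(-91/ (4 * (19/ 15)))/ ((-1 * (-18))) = -455/ 456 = -1.00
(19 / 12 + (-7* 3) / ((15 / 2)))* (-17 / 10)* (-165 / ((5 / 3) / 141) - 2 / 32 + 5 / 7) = -388019747 / 13440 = -28870.52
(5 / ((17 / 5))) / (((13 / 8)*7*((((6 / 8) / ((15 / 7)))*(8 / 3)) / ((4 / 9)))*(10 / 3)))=200 / 10829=0.02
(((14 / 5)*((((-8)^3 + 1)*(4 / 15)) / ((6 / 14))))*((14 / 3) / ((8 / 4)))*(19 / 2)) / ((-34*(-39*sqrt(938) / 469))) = -3330187*sqrt(938) / 447525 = -227.90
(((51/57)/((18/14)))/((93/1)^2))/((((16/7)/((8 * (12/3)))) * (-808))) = -833/597507516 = -0.00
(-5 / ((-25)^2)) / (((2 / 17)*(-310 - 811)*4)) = 17 / 1121000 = 0.00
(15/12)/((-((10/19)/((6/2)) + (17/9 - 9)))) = 855/4744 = 0.18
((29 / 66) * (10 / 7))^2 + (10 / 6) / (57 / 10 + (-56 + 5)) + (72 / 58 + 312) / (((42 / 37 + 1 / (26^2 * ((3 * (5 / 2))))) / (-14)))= -192209826038522015 / 49765871087163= -3862.28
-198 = -198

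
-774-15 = -789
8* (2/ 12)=1.33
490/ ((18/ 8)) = 1960/ 9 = 217.78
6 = 6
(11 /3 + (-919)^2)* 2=5067388 /3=1689129.33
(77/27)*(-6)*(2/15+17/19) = -45122/2565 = -17.59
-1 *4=-4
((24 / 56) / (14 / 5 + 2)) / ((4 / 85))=425 / 224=1.90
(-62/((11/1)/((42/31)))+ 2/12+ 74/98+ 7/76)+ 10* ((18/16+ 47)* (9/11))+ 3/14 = 11900302/30723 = 387.34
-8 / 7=-1.14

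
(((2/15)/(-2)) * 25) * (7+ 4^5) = -1718.33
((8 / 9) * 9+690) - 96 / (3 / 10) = 378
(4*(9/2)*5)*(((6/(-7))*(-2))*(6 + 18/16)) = 1099.29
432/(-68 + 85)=432/17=25.41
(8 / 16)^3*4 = 1 / 2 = 0.50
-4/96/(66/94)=-47/792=-0.06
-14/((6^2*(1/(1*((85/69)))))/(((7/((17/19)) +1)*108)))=-10500/23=-456.52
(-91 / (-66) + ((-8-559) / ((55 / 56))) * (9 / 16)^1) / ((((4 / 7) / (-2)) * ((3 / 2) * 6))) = 125.75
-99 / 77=-9 / 7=-1.29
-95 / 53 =-1.79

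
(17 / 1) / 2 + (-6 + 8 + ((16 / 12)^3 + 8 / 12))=731 / 54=13.54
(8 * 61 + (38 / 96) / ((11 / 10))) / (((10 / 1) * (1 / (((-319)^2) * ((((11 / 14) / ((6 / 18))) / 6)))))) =1952342.33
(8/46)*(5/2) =10/23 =0.43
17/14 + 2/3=79/42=1.88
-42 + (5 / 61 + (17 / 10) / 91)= -2325833 / 55510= -41.90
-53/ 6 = -8.83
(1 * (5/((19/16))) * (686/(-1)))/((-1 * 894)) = 27440/8493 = 3.23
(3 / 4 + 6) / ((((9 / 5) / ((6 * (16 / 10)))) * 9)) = 4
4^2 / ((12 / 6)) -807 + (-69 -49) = -917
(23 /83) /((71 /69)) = 1587 /5893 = 0.27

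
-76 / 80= -19 / 20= -0.95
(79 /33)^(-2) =1089 /6241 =0.17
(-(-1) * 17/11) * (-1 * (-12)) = 204/11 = 18.55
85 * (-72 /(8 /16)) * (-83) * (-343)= -348460560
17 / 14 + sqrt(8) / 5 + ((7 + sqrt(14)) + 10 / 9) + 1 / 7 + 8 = 2*sqrt(2) / 5 + sqrt(14) + 2201 / 126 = 21.78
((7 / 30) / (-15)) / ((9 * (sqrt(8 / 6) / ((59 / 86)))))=-413 * sqrt(3) / 696600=-0.00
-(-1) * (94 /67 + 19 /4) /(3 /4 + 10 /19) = 323 /67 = 4.82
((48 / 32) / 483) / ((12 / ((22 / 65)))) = 11 / 125580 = 0.00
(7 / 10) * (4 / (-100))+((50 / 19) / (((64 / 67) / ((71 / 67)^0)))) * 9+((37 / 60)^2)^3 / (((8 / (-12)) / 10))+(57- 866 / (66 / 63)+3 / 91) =-44110894052905571 / 59156697600000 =-745.66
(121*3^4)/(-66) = -297/2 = -148.50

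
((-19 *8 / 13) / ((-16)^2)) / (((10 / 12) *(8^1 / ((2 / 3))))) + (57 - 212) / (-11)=644591 / 45760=14.09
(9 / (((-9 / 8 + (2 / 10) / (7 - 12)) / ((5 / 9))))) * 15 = -15000 / 233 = -64.38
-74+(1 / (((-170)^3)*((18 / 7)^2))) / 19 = -2238087672049 / 30244428000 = -74.00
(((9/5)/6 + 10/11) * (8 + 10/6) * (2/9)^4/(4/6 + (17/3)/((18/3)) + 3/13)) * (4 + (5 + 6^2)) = 802256/1152063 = 0.70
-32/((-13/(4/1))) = 128/13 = 9.85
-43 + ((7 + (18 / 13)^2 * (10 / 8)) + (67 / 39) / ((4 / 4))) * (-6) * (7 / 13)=-173361 / 2197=-78.91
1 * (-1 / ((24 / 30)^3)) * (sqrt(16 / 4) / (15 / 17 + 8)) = -2125 / 4832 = -0.44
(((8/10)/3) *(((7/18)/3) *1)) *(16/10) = 112/2025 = 0.06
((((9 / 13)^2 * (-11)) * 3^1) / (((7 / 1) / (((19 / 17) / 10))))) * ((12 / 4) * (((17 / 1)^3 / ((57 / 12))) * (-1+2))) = -4634982 / 5915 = -783.60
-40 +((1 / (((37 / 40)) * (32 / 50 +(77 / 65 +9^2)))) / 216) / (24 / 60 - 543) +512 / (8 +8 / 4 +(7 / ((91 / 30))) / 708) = 11.18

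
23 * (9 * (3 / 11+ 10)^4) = 33750803727 / 14641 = 2305225.31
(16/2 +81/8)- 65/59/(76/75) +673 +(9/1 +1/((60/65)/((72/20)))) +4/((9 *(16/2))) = 283699999/403560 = 702.99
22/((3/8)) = 176/3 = 58.67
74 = 74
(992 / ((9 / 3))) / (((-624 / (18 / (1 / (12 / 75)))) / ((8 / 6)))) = -1984 / 975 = -2.03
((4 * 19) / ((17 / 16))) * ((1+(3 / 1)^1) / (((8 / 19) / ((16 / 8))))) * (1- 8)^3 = -7924672 / 17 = -466157.18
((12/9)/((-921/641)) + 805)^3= 10965476523534957451/21093208947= 519858147.29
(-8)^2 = 64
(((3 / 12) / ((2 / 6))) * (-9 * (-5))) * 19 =2565 / 4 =641.25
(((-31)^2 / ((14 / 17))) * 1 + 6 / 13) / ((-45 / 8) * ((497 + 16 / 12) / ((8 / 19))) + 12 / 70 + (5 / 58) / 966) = -68022794400 / 387912119933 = -0.18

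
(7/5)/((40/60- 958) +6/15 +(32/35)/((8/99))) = -147/99290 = -0.00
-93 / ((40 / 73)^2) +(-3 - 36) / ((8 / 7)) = -550197 / 1600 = -343.87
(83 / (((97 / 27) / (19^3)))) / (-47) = -15371019 / 4559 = -3371.58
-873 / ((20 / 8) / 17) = -29682 / 5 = -5936.40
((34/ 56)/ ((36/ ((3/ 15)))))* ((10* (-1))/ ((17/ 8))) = -1/ 63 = -0.02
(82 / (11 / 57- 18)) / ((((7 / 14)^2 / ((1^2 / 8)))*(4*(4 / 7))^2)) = -16359 / 37120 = -0.44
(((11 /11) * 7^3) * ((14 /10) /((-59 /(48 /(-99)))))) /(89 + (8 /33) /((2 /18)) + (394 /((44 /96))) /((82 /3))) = 225008 /6992385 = 0.03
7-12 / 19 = 121 / 19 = 6.37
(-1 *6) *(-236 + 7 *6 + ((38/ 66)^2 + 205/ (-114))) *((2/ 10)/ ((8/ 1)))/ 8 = 1617761/ 441408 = 3.67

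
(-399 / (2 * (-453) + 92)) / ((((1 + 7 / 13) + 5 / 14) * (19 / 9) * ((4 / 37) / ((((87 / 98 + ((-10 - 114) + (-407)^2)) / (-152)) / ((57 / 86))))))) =-27203517549 / 14613280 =-1861.56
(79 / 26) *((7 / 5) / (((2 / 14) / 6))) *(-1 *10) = -23226 / 13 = -1786.62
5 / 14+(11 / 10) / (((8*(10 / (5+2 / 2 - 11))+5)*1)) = 9 / 35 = 0.26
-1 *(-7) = 7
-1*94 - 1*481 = -575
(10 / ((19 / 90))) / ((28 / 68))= 115.04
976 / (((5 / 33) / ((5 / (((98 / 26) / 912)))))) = 381858048 / 49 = 7793021.39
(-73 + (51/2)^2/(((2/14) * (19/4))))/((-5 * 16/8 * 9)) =-1682/171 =-9.84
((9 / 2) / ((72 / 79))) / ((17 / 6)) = 237 / 136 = 1.74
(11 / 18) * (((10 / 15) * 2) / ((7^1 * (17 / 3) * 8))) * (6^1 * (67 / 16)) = 0.06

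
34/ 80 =17/ 40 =0.42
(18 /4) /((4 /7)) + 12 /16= 69 /8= 8.62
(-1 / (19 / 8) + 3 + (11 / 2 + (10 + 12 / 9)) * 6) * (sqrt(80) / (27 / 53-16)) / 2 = -208608 * sqrt(5) / 15599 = -29.90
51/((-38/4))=-102/19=-5.37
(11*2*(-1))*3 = -66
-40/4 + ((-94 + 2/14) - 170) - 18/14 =-1926/7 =-275.14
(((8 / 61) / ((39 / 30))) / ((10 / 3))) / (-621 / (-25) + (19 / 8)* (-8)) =0.01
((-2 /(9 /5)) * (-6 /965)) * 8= 32 /579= 0.06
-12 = -12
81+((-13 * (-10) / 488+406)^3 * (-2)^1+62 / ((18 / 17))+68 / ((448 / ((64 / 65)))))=-3988922779261050391 / 29743590240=-134110332.58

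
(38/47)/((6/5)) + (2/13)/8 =5081/7332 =0.69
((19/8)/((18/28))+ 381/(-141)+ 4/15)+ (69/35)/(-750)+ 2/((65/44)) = 251186171/96232500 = 2.61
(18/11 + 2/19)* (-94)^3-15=-302335711/209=-1446582.35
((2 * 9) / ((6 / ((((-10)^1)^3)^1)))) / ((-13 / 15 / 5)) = 225000 / 13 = 17307.69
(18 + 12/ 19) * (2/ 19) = 708/ 361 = 1.96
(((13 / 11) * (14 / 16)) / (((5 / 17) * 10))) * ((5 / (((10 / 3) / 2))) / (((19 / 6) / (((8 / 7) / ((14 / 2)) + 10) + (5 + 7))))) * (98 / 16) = 7560189 / 167200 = 45.22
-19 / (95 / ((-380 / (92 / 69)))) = 57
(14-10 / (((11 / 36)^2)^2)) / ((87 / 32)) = -530917952 / 1273767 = -416.81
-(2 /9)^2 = -4 /81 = -0.05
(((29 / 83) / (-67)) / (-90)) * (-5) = -29 / 100098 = -0.00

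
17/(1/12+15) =204/181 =1.13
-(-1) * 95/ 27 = 95/ 27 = 3.52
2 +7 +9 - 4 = 14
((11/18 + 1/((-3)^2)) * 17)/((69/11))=2431/1242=1.96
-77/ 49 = -11/ 7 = -1.57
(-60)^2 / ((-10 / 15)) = -5400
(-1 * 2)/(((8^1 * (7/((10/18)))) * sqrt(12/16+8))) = -sqrt(35)/882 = -0.01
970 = 970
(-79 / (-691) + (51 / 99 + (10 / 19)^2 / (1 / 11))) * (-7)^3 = -10380927242 / 8231883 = -1261.06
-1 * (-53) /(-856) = -53 /856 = -0.06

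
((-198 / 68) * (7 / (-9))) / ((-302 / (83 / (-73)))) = 6391 / 749564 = 0.01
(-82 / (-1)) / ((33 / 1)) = 82 / 33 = 2.48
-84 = -84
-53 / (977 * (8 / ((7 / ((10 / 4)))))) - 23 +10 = -254391 / 19540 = -13.02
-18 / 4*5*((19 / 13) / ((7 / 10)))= -4275 / 91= -46.98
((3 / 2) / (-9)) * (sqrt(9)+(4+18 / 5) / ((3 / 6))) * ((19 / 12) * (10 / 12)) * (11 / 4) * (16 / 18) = -19019 / 1944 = -9.78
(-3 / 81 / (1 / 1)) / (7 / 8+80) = -8 / 17469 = -0.00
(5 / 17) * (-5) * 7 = -175 / 17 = -10.29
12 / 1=12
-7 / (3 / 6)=-14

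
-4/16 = -1/4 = -0.25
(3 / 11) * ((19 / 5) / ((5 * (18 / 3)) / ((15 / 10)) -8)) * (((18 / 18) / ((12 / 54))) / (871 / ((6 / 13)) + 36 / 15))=513 / 2494228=0.00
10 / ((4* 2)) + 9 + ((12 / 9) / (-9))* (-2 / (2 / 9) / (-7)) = 845 / 84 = 10.06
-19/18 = -1.06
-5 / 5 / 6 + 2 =11 / 6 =1.83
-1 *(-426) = 426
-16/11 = -1.45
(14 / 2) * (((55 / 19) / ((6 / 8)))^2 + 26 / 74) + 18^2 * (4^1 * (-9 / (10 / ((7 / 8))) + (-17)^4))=65060659334396 / 601065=108242302.14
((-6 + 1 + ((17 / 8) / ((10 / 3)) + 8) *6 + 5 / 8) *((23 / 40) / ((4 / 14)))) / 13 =11753 / 1600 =7.35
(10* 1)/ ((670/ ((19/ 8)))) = 19/ 536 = 0.04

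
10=10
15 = 15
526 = 526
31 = 31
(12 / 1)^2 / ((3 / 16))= 768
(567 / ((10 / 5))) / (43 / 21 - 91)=-11907 / 3736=-3.19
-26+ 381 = 355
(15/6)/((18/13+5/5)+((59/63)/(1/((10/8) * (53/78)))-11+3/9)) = -49140/147157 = -0.33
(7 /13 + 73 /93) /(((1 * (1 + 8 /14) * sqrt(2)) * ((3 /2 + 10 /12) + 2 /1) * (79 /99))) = 50400 * sqrt(2) /413881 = 0.17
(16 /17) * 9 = 144 /17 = 8.47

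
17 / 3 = 5.67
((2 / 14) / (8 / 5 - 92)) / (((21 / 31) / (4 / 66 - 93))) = 475385 / 2192652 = 0.22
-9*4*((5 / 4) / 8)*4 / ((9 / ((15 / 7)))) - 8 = -187 / 14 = -13.36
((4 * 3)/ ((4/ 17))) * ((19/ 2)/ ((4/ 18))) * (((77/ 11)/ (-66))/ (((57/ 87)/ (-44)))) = 31059/ 2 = 15529.50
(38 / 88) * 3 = 57 / 44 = 1.30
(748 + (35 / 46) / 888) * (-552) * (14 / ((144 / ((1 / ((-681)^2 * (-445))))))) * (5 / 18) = 213880373 / 3958411610016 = 0.00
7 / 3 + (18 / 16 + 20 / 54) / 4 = 2339 / 864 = 2.71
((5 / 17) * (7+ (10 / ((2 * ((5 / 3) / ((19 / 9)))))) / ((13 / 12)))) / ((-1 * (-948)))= 835 / 209508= 0.00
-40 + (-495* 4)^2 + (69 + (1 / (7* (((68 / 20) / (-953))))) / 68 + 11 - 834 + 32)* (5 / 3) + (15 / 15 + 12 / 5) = 158569176589 / 40460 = 3919159.09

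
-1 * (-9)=9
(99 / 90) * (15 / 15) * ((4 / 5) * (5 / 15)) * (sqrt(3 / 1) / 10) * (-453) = -1661 * sqrt(3) / 125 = -23.02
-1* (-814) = 814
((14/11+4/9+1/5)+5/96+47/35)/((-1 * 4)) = -367247/443520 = -0.83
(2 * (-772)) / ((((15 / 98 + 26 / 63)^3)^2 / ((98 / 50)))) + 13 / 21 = -747947763963396386475299 / 8105178376967175525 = -92280.23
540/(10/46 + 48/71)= 881820/1459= 604.40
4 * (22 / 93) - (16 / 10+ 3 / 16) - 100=-750259 / 7440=-100.84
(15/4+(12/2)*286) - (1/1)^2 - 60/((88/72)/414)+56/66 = -2455733/132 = -18604.04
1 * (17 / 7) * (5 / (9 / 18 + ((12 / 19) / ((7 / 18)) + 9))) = 3230 / 2959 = 1.09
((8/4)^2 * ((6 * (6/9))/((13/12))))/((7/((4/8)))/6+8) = 576/403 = 1.43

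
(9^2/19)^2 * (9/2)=59049/722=81.79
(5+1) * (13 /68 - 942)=-192129 /34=-5650.85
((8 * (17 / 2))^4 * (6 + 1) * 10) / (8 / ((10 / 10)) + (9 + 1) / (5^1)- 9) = 1496696320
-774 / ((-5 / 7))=5418 / 5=1083.60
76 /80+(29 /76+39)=7663 /190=40.33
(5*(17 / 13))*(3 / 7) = 255 / 91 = 2.80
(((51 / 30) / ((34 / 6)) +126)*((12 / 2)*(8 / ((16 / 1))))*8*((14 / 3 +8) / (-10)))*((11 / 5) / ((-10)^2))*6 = -506.82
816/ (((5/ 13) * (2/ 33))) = 175032/ 5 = 35006.40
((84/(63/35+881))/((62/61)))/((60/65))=27755/273668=0.10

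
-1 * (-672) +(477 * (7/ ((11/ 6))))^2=401442468/ 121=3317706.35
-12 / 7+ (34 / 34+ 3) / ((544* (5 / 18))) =-4017 / 2380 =-1.69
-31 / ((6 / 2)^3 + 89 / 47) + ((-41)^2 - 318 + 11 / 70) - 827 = 1816611 / 3395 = 535.08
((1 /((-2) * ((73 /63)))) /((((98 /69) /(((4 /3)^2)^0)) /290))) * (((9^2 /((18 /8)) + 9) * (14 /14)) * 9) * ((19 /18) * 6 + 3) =-333043.15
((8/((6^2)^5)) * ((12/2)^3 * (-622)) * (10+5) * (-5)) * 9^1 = 7775/648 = 12.00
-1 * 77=-77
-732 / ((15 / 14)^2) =-47824 / 75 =-637.65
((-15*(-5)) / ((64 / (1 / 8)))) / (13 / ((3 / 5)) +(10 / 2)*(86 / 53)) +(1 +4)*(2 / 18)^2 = 2617505 / 39273984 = 0.07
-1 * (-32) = 32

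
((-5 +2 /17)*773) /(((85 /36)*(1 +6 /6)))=-1154862 /1445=-799.21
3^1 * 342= 1026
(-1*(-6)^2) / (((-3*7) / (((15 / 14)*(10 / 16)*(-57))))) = -12825 / 196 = -65.43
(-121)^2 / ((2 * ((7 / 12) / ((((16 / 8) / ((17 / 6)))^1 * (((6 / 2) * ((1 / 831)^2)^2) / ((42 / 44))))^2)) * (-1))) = -226759808 / 834903706179901984449573141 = -0.00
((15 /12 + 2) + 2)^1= 5.25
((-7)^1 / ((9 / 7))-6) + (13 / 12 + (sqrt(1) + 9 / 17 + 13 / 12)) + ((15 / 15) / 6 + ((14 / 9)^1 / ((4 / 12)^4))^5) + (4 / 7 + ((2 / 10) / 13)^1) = 2210831037623291 / 69615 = 31757969369.01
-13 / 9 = -1.44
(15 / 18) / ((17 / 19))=95 / 102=0.93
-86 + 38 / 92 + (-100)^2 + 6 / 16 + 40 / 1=1831681 / 184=9954.79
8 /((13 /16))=128 /13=9.85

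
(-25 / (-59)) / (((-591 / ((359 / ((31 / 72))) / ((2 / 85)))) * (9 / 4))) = -12206000 / 1080939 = -11.29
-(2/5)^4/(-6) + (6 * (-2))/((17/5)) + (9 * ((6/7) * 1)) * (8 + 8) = 26753452/223125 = 119.90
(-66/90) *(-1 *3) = 11/5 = 2.20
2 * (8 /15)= 16 /15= 1.07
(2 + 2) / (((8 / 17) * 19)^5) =1419857 / 20284203008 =0.00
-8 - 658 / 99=-14.65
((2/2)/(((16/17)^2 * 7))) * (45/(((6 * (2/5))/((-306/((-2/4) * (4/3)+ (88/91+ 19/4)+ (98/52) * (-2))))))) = -129334725/179072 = -722.25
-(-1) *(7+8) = 15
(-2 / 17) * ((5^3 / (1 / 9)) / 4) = -1125 / 34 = -33.09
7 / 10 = 0.70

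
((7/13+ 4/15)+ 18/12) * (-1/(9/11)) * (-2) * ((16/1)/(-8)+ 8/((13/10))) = 19778/845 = 23.41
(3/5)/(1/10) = 6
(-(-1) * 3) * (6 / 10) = 9 / 5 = 1.80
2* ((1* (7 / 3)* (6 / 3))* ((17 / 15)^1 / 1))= 476 / 45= 10.58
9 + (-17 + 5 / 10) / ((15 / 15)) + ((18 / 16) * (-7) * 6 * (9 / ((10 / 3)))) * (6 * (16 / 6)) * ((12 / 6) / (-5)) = 40449 / 50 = 808.98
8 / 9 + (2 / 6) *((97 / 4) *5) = 1487 / 36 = 41.31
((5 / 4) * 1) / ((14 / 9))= 45 / 56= 0.80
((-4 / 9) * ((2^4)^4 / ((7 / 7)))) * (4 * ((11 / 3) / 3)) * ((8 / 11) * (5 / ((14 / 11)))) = -230686720 / 567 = -406854.89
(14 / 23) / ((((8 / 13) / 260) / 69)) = 17745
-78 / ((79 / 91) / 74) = -525252 / 79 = -6648.76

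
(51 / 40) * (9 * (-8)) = -459 / 5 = -91.80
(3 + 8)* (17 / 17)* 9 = 99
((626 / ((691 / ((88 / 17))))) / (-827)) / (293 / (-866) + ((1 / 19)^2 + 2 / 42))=361660762848 / 18365003327749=0.02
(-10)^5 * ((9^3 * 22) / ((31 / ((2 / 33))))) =-97200000 / 31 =-3135483.87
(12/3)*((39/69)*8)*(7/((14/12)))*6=14976/23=651.13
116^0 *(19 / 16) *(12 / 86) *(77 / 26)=4389 / 8944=0.49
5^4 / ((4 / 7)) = 4375 / 4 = 1093.75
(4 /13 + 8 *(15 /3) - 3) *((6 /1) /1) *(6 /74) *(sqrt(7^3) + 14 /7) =17460 /481 + 61110 *sqrt(7) /481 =372.44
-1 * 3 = -3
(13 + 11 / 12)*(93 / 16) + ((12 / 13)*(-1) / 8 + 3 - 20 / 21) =82.82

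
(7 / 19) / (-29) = -7 / 551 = -0.01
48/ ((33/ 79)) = 1264/ 11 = 114.91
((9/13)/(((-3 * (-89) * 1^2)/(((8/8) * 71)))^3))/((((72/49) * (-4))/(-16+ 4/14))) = 137795735/3959105904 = 0.03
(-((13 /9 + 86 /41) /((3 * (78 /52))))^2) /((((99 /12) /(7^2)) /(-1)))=3.68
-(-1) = 1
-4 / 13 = -0.31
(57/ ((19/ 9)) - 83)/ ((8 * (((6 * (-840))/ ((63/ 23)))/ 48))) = 21/ 115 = 0.18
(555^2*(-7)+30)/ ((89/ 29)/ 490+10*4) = -30638820450/ 568489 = -53895.19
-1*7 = -7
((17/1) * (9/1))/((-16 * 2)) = -153/32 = -4.78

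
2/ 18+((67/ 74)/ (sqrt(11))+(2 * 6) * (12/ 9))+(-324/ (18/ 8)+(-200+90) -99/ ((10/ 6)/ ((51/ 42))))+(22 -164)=-284771/ 630+67 * sqrt(11)/ 814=-451.74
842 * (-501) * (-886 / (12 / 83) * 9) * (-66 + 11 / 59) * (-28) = 2529579406104828 / 59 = 42874227222115.73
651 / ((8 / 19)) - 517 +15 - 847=1577 / 8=197.12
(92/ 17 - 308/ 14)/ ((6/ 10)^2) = -2350/ 51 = -46.08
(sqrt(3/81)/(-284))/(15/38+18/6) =-19* sqrt(3)/164862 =-0.00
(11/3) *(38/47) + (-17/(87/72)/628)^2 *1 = 8666527126/2922903069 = 2.97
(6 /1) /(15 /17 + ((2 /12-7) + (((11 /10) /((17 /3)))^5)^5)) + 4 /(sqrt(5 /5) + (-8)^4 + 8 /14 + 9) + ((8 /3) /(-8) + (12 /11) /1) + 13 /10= 1710769440760397195527072962923178979173390165908487103783149809 /1628819347073921508446084626076669253520858768850856845955183630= 1.05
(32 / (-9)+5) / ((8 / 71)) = 923 / 72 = 12.82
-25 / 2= -12.50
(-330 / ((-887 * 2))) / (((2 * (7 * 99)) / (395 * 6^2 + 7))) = 71135 / 37254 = 1.91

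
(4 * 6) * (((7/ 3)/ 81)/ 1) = 56/ 81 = 0.69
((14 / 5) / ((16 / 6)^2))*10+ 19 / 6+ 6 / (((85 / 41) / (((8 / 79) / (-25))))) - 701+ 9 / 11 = -61434055979 / 88638000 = -693.09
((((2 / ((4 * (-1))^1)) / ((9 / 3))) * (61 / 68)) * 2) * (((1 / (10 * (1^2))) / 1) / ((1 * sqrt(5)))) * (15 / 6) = -61 * sqrt(5) / 4080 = -0.03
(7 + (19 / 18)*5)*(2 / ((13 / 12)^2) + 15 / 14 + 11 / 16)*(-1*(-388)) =108090301 / 6552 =16497.30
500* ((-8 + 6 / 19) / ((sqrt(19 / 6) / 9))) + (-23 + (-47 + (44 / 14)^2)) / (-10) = 1473 / 245 - 657000* sqrt(114) / 361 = -19425.68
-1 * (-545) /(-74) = -545 /74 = -7.36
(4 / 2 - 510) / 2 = -254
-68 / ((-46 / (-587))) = -867.74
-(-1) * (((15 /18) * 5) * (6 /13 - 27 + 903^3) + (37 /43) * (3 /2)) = 3429997451093 /1118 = 3067976253.21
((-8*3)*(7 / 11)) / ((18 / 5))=-140 / 33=-4.24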